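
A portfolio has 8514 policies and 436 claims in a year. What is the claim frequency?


frequency = claims / policies
= 436 / 8514
= 0.0512


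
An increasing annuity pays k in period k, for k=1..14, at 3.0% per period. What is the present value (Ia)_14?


(Ia)_n = sum_{k=1}^{n} k * v^k, v = 1/(1+i)
v = 0.970874
Sum computed term by term:
(Ia)_14 = 79.3102


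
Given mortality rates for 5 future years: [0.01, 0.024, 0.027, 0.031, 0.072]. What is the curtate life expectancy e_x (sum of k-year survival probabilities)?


e_x = sum_{k=1}^{n} k_p_x
k_p_x values:
  1_p_x = 0.99
  2_p_x = 0.96624
  3_p_x = 0.940152
  4_p_x = 0.911007
  5_p_x = 0.845414
e_x = 4.6528


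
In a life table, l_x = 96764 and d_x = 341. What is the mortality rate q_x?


q_x = d_x / l_x
= 341 / 96764
= 0.0035


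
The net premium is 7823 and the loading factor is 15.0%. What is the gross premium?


Gross = net * (1 + loading)
= 7823 * (1 + 0.15)
= 7823 * 1.15
= 8996.45


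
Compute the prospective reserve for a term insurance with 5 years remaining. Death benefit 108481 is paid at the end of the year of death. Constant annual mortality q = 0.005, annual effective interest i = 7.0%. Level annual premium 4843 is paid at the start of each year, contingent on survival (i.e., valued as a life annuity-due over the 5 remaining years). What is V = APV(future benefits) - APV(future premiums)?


v = 1/(1+i) = 0.934579
APV(future benefits) per unit = sum_{k=0}^{4} k_p_x * q * v^(k+1) = 0.020311
APV(future benefits) = 108481 * 0.020311 = 2203.3295
Life annuity-due factor ä_{x:5} = sum_{k=0}^{4} k_p_x * v^k = 4.346499
APV(future premiums) = 4843 * 4.346499 = 21050.0928
V = 2203.3295 - 21050.0928
= -18846.7633


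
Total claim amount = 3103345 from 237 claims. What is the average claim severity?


severity = total / number
= 3103345 / 237
= 13094.2827


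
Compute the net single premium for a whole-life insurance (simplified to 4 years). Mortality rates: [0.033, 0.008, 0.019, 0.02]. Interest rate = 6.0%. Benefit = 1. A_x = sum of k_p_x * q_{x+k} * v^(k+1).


v = 0.943396
Year 0: k_p_x=1.0, q=0.033, term=0.031132
Year 1: k_p_x=0.967, q=0.008, term=0.006885
Year 2: k_p_x=0.959264, q=0.019, term=0.015303
Year 3: k_p_x=0.941038, q=0.02, term=0.014908
A_x = 0.0682


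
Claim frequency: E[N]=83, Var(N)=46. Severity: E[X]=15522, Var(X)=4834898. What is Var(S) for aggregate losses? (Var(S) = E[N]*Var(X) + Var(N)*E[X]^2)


Var(S) = E[N]*Var(X) + Var(N)*E[X]^2
= 83*4834898 + 46*15522^2
= 401296534 + 11082894264
= 1.1484e+10


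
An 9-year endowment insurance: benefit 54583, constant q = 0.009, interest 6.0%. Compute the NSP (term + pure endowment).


Term component = 3234.791
Pure endowment = 9_p_x * v^9 * benefit = 0.921856 * 0.591898 * 54583 = 29782.9358
NSP = 33017.7267


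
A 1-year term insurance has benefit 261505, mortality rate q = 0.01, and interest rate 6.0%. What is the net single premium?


NSP = benefit * q * v
v = 1/(1+i) = 0.943396
NSP = 261505 * 0.01 * 0.943396
= 2467.0283


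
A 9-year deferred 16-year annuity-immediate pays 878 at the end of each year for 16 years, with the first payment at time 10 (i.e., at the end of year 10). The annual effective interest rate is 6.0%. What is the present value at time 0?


PV at time 9 of the 16-year annuity-immediate:
a_n = 878 * (1-(1+0.06)^(-16))/0.06 = 8872.976
Discount back 9 years to time 0:
PV = 8872.976 * (1+0.06)^(-9)
= 8872.976 * 0.591898
= 5251.9009


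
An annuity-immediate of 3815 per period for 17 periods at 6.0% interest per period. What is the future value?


FV = PMT * ((1+i)^n - 1) / i
= 3815 * ((1.06)^17 - 1) / 0.06
= 3815 * (2.692773 - 1) / 0.06
= 107632.1363


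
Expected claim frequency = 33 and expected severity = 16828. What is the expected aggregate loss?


E[S] = E[N] * E[X]
= 33 * 16828
= 555324


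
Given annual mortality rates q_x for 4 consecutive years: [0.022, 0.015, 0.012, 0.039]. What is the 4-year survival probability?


p_k = 1 - q_k for each year
Survival = product of (1 - q_k)
= 0.978 * 0.985 * 0.988 * 0.961
= 0.9147


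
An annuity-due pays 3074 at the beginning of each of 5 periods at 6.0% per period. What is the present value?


PV_due = PMT * (1-(1+i)^(-n))/i * (1+i)
PV_immediate = 12948.8063
PV_due = 12948.8063 * 1.06
= 13725.7347


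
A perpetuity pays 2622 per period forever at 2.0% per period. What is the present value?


PV = PMT / i
= 2622 / 0.02
= 131100.0


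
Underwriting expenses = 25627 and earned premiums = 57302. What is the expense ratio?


Expense ratio = expenses / premiums
= 25627 / 57302
= 0.4472


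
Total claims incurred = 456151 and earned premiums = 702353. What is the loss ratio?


Loss ratio = claims / premiums
= 456151 / 702353
= 0.6495


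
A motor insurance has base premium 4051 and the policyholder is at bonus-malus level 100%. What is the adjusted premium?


adjusted = base * BM_level / 100
= 4051 * 100 / 100
= 4051 * 1.0
= 4051.0


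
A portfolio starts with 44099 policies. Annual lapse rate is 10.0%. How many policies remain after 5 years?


remaining = initial * (1 - lapse)^years
= 44099 * (1 - 0.1)^5
= 44099 * 0.59049
= 26040.0185


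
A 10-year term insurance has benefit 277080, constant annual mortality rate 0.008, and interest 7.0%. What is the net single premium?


NSP = benefit * sum_{k=0}^{n-1} k_p_x * q * v^(k+1)
With constant q=0.008, v=0.934579
Sum = 0.05445
NSP = 277080 * 0.05445
= 15086.9465


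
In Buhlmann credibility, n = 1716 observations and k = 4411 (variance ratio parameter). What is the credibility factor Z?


Z = n / (n + k)
= 1716 / (1716 + 4411)
= 1716 / 6127
= 0.2801


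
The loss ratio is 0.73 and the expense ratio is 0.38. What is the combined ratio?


Combined ratio = loss ratio + expense ratio
= 0.73 + 0.38
= 1.11


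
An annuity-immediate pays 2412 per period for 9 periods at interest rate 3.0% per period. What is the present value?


PV = PMT * (1 - (1+i)^(-n)) / i
= 2412 * (1 - (1+0.03)^(-9)) / 0.03
= 2412 * (1 - 0.766417) / 0.03
= 2412 * 7.786109
= 18780.0947


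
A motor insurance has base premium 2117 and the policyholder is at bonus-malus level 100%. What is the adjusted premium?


adjusted = base * BM_level / 100
= 2117 * 100 / 100
= 2117 * 1.0
= 2117.0


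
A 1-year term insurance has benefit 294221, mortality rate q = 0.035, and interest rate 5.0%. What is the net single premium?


NSP = benefit * q * v
v = 1/(1+i) = 0.952381
NSP = 294221 * 0.035 * 0.952381
= 9807.3667


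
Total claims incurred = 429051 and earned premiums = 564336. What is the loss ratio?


Loss ratio = claims / premiums
= 429051 / 564336
= 0.7603


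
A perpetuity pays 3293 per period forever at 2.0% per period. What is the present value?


PV = PMT / i
= 3293 / 0.02
= 164650.0


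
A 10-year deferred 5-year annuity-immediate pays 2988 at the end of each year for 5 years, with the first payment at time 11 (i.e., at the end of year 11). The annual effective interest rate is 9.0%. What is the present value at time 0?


PV at time 10 of the 5-year annuity-immediate:
a_n = 2988 * (1-(1+0.09)^(-5))/0.09 = 11622.278
Discount back 10 years to time 0:
PV = 11622.278 * (1+0.09)^(-10)
= 11622.278 * 0.422411
= 4909.3758


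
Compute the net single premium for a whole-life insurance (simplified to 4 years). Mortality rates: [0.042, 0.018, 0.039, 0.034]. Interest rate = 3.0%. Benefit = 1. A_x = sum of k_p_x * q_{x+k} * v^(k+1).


v = 0.970874
Year 0: k_p_x=1.0, q=0.042, term=0.040777
Year 1: k_p_x=0.958, q=0.018, term=0.016254
Year 2: k_p_x=0.940756, q=0.039, term=0.033576
Year 3: k_p_x=0.904067, q=0.034, term=0.027311
A_x = 0.1179


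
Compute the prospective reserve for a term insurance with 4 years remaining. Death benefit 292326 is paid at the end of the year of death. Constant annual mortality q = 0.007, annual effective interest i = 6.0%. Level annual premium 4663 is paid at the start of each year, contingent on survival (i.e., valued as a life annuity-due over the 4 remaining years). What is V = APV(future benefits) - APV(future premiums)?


v = 1/(1+i) = 0.943396
APV(future benefits) per unit = sum_{k=0}^{3} k_p_x * q * v^(k+1) = 0.024015
APV(future benefits) = 292326 * 0.024015 = 7020.0657
Life annuity-due factor ä_{x:4} = sum_{k=0}^{3} k_p_x * v^k = 3.636483
APV(future premiums) = 4663 * 3.636483 = 16956.9201
V = 7020.0657 - 16956.9201
= -9936.8544


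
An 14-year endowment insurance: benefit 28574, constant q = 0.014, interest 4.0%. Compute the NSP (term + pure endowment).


Term component = 3896.3905
Pure endowment = 14_p_x * v^14 * benefit = 0.820875 * 0.577475 * 28574 = 13545.0652
NSP = 17441.4557


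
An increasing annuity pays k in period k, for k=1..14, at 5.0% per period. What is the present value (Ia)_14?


(Ia)_n = sum_{k=1}^{n} k * v^k, v = 1/(1+i)
v = 0.952381
Sum computed term by term:
(Ia)_14 = 66.4524


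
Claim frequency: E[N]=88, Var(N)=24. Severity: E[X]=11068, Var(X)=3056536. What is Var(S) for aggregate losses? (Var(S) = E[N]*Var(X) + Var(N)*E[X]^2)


Var(S) = E[N]*Var(X) + Var(N)*E[X]^2
= 88*3056536 + 24*11068^2
= 268975168 + 2940014976
= 3.2090e+09


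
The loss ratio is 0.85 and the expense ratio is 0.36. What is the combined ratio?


Combined ratio = loss ratio + expense ratio
= 0.85 + 0.36
= 1.21


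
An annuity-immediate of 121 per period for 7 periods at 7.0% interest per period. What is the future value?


FV = PMT * ((1+i)^n - 1) / i
= 121 * ((1.07)^7 - 1) / 0.07
= 121 * (1.605781 - 1) / 0.07
= 1047.1366


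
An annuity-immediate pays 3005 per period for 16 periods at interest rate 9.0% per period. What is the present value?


PV = PMT * (1 - (1+i)^(-n)) / i
= 3005 * (1 - (1+0.09)^(-16)) / 0.09
= 3005 * (1 - 0.25187) / 0.09
= 3005 * 8.312558
= 24979.2374


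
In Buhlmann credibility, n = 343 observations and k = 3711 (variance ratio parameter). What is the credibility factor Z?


Z = n / (n + k)
= 343 / (343 + 3711)
= 343 / 4054
= 0.0846


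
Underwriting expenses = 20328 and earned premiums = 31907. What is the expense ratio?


Expense ratio = expenses / premiums
= 20328 / 31907
= 0.6371


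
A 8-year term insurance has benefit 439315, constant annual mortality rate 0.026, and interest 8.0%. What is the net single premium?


NSP = benefit * sum_{k=0}^{n-1} k_p_x * q * v^(k+1)
With constant q=0.026, v=0.925926
Sum = 0.137946
NSP = 439315 * 0.137946
= 60601.7943


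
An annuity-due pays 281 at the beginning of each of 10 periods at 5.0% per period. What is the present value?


PV_due = PMT * (1-(1+i)^(-n))/i * (1+i)
PV_immediate = 2169.8075
PV_due = 2169.8075 * 1.05
= 2278.2979


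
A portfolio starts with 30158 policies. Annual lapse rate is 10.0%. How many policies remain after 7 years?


remaining = initial * (1 - lapse)^years
= 30158 * (1 - 0.1)^7
= 30158 * 0.478297
= 14424.4779


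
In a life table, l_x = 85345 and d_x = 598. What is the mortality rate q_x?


q_x = d_x / l_x
= 598 / 85345
= 0.007


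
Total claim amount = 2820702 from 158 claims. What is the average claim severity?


severity = total / number
= 2820702 / 158
= 17852.5443


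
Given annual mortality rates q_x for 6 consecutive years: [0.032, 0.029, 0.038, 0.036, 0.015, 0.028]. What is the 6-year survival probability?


p_k = 1 - q_k for each year
Survival = product of (1 - q_k)
= 0.968 * 0.971 * 0.962 * 0.964 * 0.985 * 0.972
= 0.8345


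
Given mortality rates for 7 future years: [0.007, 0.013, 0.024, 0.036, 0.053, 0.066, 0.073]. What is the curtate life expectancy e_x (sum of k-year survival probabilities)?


e_x = sum_{k=1}^{n} k_p_x
k_p_x values:
  1_p_x = 0.993
  2_p_x = 0.980091
  3_p_x = 0.956569
  4_p_x = 0.922132
  5_p_x = 0.873259
  6_p_x = 0.815624
  7_p_x = 0.756084
e_x = 6.2968


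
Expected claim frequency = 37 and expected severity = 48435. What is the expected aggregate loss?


E[S] = E[N] * E[X]
= 37 * 48435
= 1.7921e+06


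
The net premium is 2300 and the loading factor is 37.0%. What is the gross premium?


Gross = net * (1 + loading)
= 2300 * (1 + 0.37)
= 2300 * 1.37
= 3151.0


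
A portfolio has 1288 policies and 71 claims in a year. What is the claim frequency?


frequency = claims / policies
= 71 / 1288
= 0.0551


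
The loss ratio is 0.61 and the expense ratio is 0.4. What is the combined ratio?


Combined ratio = loss ratio + expense ratio
= 0.61 + 0.4
= 1.01


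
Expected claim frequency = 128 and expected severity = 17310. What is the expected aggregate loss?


E[S] = E[N] * E[X]
= 128 * 17310
= 2.2157e+06


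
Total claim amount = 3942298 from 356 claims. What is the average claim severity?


severity = total / number
= 3942298 / 356
= 11073.8708


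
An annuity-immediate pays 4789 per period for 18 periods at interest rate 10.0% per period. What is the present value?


PV = PMT * (1 - (1+i)^(-n)) / i
= 4789 * (1 - (1+0.1)^(-18)) / 0.1
= 4789 * (1 - 0.179859) / 0.1
= 4789 * 8.201412
= 39276.5626


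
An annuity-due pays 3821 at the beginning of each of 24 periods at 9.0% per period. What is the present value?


PV_due = PMT * (1-(1+i)^(-n))/i * (1+i)
PV_immediate = 37088.9636
PV_due = 37088.9636 * 1.09
= 40426.9703


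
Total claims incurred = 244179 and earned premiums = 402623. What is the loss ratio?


Loss ratio = claims / premiums
= 244179 / 402623
= 0.6065


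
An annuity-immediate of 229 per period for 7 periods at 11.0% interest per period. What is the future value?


FV = PMT * ((1+i)^n - 1) / i
= 229 * ((1.11)^7 - 1) / 0.11
= 229 * (2.07616 - 1) / 0.11
= 2240.3698


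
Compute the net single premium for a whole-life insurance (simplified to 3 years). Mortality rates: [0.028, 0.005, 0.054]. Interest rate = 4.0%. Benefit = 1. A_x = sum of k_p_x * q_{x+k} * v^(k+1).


v = 0.961538
Year 0: k_p_x=1.0, q=0.028, term=0.026923
Year 1: k_p_x=0.972, q=0.005, term=0.004493
Year 2: k_p_x=0.96714, q=0.054, term=0.046428
A_x = 0.0778


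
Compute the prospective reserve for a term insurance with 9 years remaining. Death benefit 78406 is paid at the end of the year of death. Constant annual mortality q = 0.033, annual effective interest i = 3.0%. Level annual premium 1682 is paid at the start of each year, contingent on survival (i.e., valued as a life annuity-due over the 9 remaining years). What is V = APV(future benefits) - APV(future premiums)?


v = 1/(1+i) = 0.970874
APV(future benefits) per unit = sum_{k=0}^{8} k_p_x * q * v^(k+1) = 0.227001
APV(future benefits) = 78406 * 0.227001 = 17798.2262
Life annuity-due factor ä_{x:9} = sum_{k=0}^{8} k_p_x * v^k = 7.085177
APV(future premiums) = 1682 * 7.085177 = 11917.2678
V = 17798.2262 - 11917.2678
= 5880.9584


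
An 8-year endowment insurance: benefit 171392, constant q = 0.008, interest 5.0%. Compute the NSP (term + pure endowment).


Term component = 8635.4305
Pure endowment = 8_p_x * v^8 * benefit = 0.937764 * 0.676839 * 171392 = 108785.1291
NSP = 117420.5595


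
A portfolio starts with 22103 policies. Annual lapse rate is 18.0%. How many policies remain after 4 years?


remaining = initial * (1 - lapse)^years
= 22103 * (1 - 0.18)^4
= 22103 * 0.452122
= 9993.2473


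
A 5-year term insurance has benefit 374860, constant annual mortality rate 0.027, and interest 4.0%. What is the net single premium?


NSP = benefit * sum_{k=0}^{n-1} k_p_x * q * v^(k+1)
With constant q=0.027, v=0.961538
Sum = 0.114126
NSP = 374860 * 0.114126
= 42781.16


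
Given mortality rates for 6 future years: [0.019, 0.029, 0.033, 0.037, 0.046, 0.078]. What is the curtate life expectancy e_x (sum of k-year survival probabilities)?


e_x = sum_{k=1}^{n} k_p_x
k_p_x values:
  1_p_x = 0.981
  2_p_x = 0.952551
  3_p_x = 0.921117
  4_p_x = 0.887035
  5_p_x = 0.846232
  6_p_x = 0.780226
e_x = 5.3682


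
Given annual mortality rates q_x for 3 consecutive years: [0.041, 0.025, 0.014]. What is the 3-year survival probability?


p_k = 1 - q_k for each year
Survival = product of (1 - q_k)
= 0.959 * 0.975 * 0.986
= 0.9219


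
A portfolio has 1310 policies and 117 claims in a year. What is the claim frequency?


frequency = claims / policies
= 117 / 1310
= 0.0893


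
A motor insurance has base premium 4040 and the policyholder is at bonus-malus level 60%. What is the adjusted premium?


adjusted = base * BM_level / 100
= 4040 * 60 / 100
= 4040 * 0.6
= 2424.0


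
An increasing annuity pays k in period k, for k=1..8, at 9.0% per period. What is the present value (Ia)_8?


(Ia)_n = sum_{k=1}^{n} k * v^k, v = 1/(1+i)
v = 0.917431
Sum computed term by term:
(Ia)_8 = 22.4225


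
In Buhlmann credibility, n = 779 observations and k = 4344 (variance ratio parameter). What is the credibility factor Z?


Z = n / (n + k)
= 779 / (779 + 4344)
= 779 / 5123
= 0.1521


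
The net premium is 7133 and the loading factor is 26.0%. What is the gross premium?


Gross = net * (1 + loading)
= 7133 * (1 + 0.26)
= 7133 * 1.26
= 8987.58


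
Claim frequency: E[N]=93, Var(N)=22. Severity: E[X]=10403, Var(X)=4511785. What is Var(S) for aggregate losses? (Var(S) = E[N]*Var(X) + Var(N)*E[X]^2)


Var(S) = E[N]*Var(X) + Var(N)*E[X]^2
= 93*4511785 + 22*10403^2
= 419596005 + 2380892998
= 2.8005e+09


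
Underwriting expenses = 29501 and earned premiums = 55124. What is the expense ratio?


Expense ratio = expenses / premiums
= 29501 / 55124
= 0.5352


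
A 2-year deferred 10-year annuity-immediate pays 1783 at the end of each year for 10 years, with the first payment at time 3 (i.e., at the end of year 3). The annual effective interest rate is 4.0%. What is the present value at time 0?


PV at time 2 of the 10-year annuity-immediate:
a_n = 1783 * (1-(1+0.04)^(-10))/0.04 = 14461.7272
Discount back 2 years to time 0:
PV = 14461.7272 * (1+0.04)^(-2)
= 14461.7272 * 0.924556
= 13370.6797


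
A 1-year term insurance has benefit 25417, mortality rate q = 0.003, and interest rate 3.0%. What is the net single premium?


NSP = benefit * q * v
v = 1/(1+i) = 0.970874
NSP = 25417 * 0.003 * 0.970874
= 74.0301


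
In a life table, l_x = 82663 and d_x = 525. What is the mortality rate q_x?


q_x = d_x / l_x
= 525 / 82663
= 0.0064


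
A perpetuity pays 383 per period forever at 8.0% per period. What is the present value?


PV = PMT / i
= 383 / 0.08
= 4787.5


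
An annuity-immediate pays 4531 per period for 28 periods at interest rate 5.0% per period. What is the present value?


PV = PMT * (1 - (1+i)^(-n)) / i
= 4531 * (1 - (1+0.05)^(-28)) / 0.05
= 4531 * (1 - 0.255094) / 0.05
= 4531 * 14.898127
= 67503.4146


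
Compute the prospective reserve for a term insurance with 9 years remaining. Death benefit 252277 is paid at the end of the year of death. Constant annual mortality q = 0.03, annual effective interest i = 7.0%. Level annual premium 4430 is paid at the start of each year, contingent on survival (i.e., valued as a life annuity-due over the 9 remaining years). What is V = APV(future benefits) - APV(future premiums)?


v = 1/(1+i) = 0.934579
APV(future benefits) per unit = sum_{k=0}^{8} k_p_x * q * v^(k+1) = 0.175945
APV(future benefits) = 252277 * 0.175945 = 44386.9783
Life annuity-due factor ä_{x:9} = sum_{k=0}^{8} k_p_x * v^k = 6.275386
APV(future premiums) = 4430 * 6.275386 = 27799.9601
V = 44386.9783 - 27799.9601
= 16587.0182


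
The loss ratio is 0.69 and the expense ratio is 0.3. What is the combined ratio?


Combined ratio = loss ratio + expense ratio
= 0.69 + 0.3
= 0.99


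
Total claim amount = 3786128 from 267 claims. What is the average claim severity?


severity = total / number
= 3786128 / 267
= 14180.2547


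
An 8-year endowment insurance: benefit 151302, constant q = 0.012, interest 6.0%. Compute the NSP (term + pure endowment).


Term component = 10852.1183
Pure endowment = 8_p_x * v^8 * benefit = 0.907937 * 0.627412 * 151302 = 86189.2901
NSP = 97041.4084


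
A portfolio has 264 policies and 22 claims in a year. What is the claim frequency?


frequency = claims / policies
= 22 / 264
= 0.0833


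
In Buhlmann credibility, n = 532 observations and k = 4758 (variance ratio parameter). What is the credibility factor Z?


Z = n / (n + k)
= 532 / (532 + 4758)
= 532 / 5290
= 0.1006


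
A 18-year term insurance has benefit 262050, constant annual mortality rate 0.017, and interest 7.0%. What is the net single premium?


NSP = benefit * sum_{k=0}^{n-1} k_p_x * q * v^(k+1)
With constant q=0.017, v=0.934579
Sum = 0.152942
NSP = 262050 * 0.152942
= 40078.4013


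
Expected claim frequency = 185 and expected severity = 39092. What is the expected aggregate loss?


E[S] = E[N] * E[X]
= 185 * 39092
= 7.2320e+06


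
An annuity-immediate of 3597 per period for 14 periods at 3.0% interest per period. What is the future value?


FV = PMT * ((1+i)^n - 1) / i
= 3597 * ((1.03)^14 - 1) / 0.03
= 3597 * (1.51259 - 1) / 0.03
= 61459.508


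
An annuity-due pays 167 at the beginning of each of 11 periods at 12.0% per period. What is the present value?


PV_due = PMT * (1-(1+i)^(-n))/i * (1+i)
PV_immediate = 991.5958
PV_due = 991.5958 * 1.12
= 1110.5872


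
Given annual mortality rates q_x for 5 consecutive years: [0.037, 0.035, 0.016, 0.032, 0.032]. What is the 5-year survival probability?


p_k = 1 - q_k for each year
Survival = product of (1 - q_k)
= 0.963 * 0.965 * 0.984 * 0.968 * 0.968
= 0.8568


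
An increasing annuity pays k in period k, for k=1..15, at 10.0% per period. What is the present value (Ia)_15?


(Ia)_n = sum_{k=1}^{n} k * v^k, v = 1/(1+i)
v = 0.909091
Sum computed term by term:
(Ia)_15 = 47.7581


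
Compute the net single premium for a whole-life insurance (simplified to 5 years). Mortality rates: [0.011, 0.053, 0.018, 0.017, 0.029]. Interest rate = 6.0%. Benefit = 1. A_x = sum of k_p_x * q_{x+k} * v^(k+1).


v = 0.943396
Year 0: k_p_x=1.0, q=0.011, term=0.010377
Year 1: k_p_x=0.989, q=0.053, term=0.046651
Year 2: k_p_x=0.936583, q=0.018, term=0.014155
Year 3: k_p_x=0.919725, q=0.017, term=0.012385
Year 4: k_p_x=0.904089, q=0.029, term=0.019592
A_x = 0.1032


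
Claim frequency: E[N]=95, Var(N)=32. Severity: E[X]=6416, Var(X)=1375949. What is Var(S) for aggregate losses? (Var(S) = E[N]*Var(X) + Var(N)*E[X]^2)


Var(S) = E[N]*Var(X) + Var(N)*E[X]^2
= 95*1375949 + 32*6416^2
= 130715155 + 1317281792
= 1.4480e+09


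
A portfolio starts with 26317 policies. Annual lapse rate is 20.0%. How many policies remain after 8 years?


remaining = initial * (1 - lapse)^years
= 26317 * (1 - 0.2)^8
= 26317 * 0.167772
= 4415.2599


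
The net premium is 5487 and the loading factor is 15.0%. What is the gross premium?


Gross = net * (1 + loading)
= 5487 * (1 + 0.15)
= 5487 * 1.15
= 6310.05


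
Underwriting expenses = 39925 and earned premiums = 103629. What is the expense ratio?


Expense ratio = expenses / premiums
= 39925 / 103629
= 0.3853


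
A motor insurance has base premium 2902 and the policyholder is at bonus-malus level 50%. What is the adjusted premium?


adjusted = base * BM_level / 100
= 2902 * 50 / 100
= 2902 * 0.5
= 1451.0


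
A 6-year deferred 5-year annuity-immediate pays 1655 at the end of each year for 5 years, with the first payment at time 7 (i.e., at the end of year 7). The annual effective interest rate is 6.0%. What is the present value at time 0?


PV at time 6 of the 5-year annuity-immediate:
a_n = 1655 * (1-(1+0.06)^(-5))/0.06 = 6971.4621
Discount back 6 years to time 0:
PV = 6971.4621 * (1+0.06)^(-6)
= 6971.4621 * 0.704961
= 4914.6057


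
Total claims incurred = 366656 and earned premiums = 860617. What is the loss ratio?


Loss ratio = claims / premiums
= 366656 / 860617
= 0.426


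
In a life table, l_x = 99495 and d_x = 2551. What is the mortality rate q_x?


q_x = d_x / l_x
= 2551 / 99495
= 0.0256


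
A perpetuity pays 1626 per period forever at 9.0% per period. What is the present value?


PV = PMT / i
= 1626 / 0.09
= 18066.6667


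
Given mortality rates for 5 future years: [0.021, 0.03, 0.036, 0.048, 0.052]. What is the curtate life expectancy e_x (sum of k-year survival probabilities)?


e_x = sum_{k=1}^{n} k_p_x
k_p_x values:
  1_p_x = 0.979
  2_p_x = 0.94963
  3_p_x = 0.915443
  4_p_x = 0.871502
  5_p_x = 0.826184
e_x = 4.5418


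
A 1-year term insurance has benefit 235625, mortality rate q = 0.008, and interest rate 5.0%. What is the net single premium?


NSP = benefit * q * v
v = 1/(1+i) = 0.952381
NSP = 235625 * 0.008 * 0.952381
= 1795.2381


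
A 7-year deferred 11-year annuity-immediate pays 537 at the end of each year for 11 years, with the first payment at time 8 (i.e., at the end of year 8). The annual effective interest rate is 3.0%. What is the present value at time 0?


PV at time 7 of the 11-year annuity-immediate:
a_n = 537 * (1-(1+0.03)^(-11))/0.03 = 4968.6591
Discount back 7 years to time 0:
PV = 4968.6591 * (1+0.03)^(-7)
= 4968.6591 * 0.813092
= 4039.9746


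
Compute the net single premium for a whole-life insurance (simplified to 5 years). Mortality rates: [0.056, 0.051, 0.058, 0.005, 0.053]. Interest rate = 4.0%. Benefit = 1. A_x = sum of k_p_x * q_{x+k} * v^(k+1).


v = 0.961538
Year 0: k_p_x=1.0, q=0.056, term=0.053846
Year 1: k_p_x=0.944, q=0.051, term=0.044512
Year 2: k_p_x=0.895856, q=0.058, term=0.046192
Year 3: k_p_x=0.843896, q=0.005, term=0.003607
Year 4: k_p_x=0.839677, q=0.053, term=0.036578
A_x = 0.1847


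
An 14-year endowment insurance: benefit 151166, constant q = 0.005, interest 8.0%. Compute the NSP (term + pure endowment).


Term component = 6069.8659
Pure endowment = 14_p_x * v^14 * benefit = 0.93223 * 0.340461 * 151166 = 47978.28
NSP = 54048.1459


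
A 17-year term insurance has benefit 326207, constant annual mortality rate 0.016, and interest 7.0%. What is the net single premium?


NSP = benefit * sum_{k=0}^{n-1} k_p_x * q * v^(k+1)
With constant q=0.016, v=0.934579
Sum = 0.141274
NSP = 326207 * 0.141274
= 46084.4828


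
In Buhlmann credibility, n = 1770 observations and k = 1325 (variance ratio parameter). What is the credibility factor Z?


Z = n / (n + k)
= 1770 / (1770 + 1325)
= 1770 / 3095
= 0.5719


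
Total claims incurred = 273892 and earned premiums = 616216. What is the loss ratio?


Loss ratio = claims / premiums
= 273892 / 616216
= 0.4445


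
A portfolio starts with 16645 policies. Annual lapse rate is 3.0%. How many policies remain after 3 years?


remaining = initial * (1 - lapse)^years
= 16645 * (1 - 0.03)^3
= 16645 * 0.912673
= 15191.4421


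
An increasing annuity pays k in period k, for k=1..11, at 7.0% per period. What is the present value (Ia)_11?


(Ia)_n = sum_{k=1}^{n} k * v^k, v = 1/(1+i)
v = 0.934579
Sum computed term by term:
(Ia)_11 = 39.9652


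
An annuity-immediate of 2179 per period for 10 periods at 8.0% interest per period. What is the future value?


FV = PMT * ((1+i)^n - 1) / i
= 2179 * ((1.08)^10 - 1) / 0.08
= 2179 * (2.158925 - 1) / 0.08
= 31566.2196


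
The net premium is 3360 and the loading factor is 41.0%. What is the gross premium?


Gross = net * (1 + loading)
= 3360 * (1 + 0.41)
= 3360 * 1.41
= 4737.6


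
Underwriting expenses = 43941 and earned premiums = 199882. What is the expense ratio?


Expense ratio = expenses / premiums
= 43941 / 199882
= 0.2198


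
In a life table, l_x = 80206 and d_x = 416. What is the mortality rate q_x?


q_x = d_x / l_x
= 416 / 80206
= 0.0052


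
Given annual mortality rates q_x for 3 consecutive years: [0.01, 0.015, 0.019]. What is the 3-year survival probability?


p_k = 1 - q_k for each year
Survival = product of (1 - q_k)
= 0.99 * 0.985 * 0.981
= 0.9566


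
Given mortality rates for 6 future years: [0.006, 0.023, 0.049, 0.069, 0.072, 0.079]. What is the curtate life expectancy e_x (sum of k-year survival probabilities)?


e_x = sum_{k=1}^{n} k_p_x
k_p_x values:
  1_p_x = 0.994
  2_p_x = 0.971138
  3_p_x = 0.923552
  4_p_x = 0.859827
  5_p_x = 0.79792
  6_p_x = 0.734884
e_x = 5.2813


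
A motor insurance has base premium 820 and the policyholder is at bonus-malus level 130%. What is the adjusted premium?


adjusted = base * BM_level / 100
= 820 * 130 / 100
= 820 * 1.3
= 1066.0


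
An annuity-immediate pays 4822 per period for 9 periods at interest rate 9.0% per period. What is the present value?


PV = PMT * (1 - (1+i)^(-n)) / i
= 4822 * (1 - (1+0.09)^(-9)) / 0.09
= 4822 * (1 - 0.460428) / 0.09
= 4822 * 5.995247
= 28909.0805


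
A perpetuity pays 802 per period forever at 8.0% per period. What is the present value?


PV = PMT / i
= 802 / 0.08
= 10025.0


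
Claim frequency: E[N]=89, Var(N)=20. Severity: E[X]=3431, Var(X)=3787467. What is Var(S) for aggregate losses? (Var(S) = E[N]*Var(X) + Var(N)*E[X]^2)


Var(S) = E[N]*Var(X) + Var(N)*E[X]^2
= 89*3787467 + 20*3431^2
= 337084563 + 235435220
= 5.7252e+08


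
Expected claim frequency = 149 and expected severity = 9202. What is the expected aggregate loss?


E[S] = E[N] * E[X]
= 149 * 9202
= 1.3711e+06


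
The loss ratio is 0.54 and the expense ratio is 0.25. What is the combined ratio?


Combined ratio = loss ratio + expense ratio
= 0.54 + 0.25
= 0.79


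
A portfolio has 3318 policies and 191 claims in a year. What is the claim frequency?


frequency = claims / policies
= 191 / 3318
= 0.0576


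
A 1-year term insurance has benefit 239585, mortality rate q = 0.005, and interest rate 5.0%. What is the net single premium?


NSP = benefit * q * v
v = 1/(1+i) = 0.952381
NSP = 239585 * 0.005 * 0.952381
= 1140.881


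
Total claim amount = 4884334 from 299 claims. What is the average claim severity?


severity = total / number
= 4884334 / 299
= 16335.5652


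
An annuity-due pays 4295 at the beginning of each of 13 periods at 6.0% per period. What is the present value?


PV_due = PMT * (1-(1+i)^(-n))/i * (1+i)
PV_immediate = 38022.2733
PV_due = 38022.2733 * 1.06
= 40303.6097


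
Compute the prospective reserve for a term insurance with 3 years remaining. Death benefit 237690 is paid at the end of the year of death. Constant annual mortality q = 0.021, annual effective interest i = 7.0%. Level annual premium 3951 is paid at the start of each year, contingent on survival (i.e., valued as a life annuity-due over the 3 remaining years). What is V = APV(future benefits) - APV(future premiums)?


v = 1/(1+i) = 0.934579
APV(future benefits) per unit = sum_{k=0}^{2} k_p_x * q * v^(k+1) = 0.054013
APV(future benefits) = 237690 * 0.054013 = 12838.3584
Life annuity-due factor ä_{x:3} = sum_{k=0}^{2} k_p_x * v^k = 2.752093
APV(future premiums) = 3951 * 2.752093 = 10873.5185
V = 12838.3584 - 10873.5185
= 1964.8399


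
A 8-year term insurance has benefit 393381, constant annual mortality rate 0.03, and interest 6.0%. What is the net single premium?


NSP = benefit * sum_{k=0}^{n-1} k_p_x * q * v^(k+1)
With constant q=0.03, v=0.943396
Sum = 0.169423
NSP = 393381 * 0.169423
= 66647.8836


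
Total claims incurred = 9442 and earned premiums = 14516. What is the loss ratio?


Loss ratio = claims / premiums
= 9442 / 14516
= 0.6505


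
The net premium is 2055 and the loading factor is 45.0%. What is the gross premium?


Gross = net * (1 + loading)
= 2055 * (1 + 0.45)
= 2055 * 1.45
= 2979.75


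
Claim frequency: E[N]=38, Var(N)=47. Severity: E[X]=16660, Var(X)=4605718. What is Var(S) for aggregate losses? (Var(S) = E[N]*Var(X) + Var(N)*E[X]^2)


Var(S) = E[N]*Var(X) + Var(N)*E[X]^2
= 38*4605718 + 47*16660^2
= 175017284 + 13045113200
= 1.3220e+10


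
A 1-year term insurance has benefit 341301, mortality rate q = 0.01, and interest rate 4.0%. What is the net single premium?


NSP = benefit * q * v
v = 1/(1+i) = 0.961538
NSP = 341301 * 0.01 * 0.961538
= 3281.7404


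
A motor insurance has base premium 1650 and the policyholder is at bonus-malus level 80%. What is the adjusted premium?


adjusted = base * BM_level / 100
= 1650 * 80 / 100
= 1650 * 0.8
= 1320.0


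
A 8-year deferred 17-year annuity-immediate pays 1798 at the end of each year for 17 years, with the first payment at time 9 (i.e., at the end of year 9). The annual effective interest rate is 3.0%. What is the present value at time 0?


PV at time 8 of the 17-year annuity-immediate:
a_n = 1798 * (1-(1+0.03)^(-17))/0.03 = 23672.681
Discount back 8 years to time 0:
PV = 23672.681 * (1+0.03)^(-8)
= 23672.681 * 0.789409
= 18687.433


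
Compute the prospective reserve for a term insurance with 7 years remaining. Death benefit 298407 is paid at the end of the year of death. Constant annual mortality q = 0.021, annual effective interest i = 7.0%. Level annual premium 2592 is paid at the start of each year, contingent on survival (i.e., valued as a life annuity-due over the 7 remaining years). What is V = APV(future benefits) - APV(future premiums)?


v = 1/(1+i) = 0.934579
APV(future benefits) per unit = sum_{k=0}^{6} k_p_x * q * v^(k+1) = 0.106898
APV(future benefits) = 298407 * 0.106898 = 31899.1244
Life annuity-due factor ä_{x:7} = sum_{k=0}^{6} k_p_x * v^k = 5.44671
APV(future premiums) = 2592 * 5.44671 = 14117.8719
V = 31899.1244 - 14117.8719
= 17781.2525


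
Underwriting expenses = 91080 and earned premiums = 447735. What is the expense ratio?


Expense ratio = expenses / premiums
= 91080 / 447735
= 0.2034


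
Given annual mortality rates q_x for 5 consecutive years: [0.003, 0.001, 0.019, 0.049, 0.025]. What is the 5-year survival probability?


p_k = 1 - q_k for each year
Survival = product of (1 - q_k)
= 0.997 * 0.999 * 0.981 * 0.951 * 0.975
= 0.906


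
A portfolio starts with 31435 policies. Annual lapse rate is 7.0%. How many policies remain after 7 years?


remaining = initial * (1 - lapse)^years
= 31435 * (1 - 0.07)^7
= 31435 * 0.601701
= 18914.4669


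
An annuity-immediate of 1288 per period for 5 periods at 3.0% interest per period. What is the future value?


FV = PMT * ((1+i)^n - 1) / i
= 1288 * ((1.03)^5 - 1) / 0.03
= 1288 * (1.159274 - 1) / 0.03
= 6838.1669


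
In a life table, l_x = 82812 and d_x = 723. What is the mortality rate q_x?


q_x = d_x / l_x
= 723 / 82812
= 0.0087


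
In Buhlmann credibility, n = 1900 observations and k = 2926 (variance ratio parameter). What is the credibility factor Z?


Z = n / (n + k)
= 1900 / (1900 + 2926)
= 1900 / 4826
= 0.3937


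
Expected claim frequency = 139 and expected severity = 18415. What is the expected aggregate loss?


E[S] = E[N] * E[X]
= 139 * 18415
= 2.5597e+06


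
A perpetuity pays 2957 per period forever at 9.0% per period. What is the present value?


PV = PMT / i
= 2957 / 0.09
= 32855.5556


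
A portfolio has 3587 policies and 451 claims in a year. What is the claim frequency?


frequency = claims / policies
= 451 / 3587
= 0.1257


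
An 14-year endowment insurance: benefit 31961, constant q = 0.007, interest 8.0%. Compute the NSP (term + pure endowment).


Term component = 1778.0581
Pure endowment = 14_p_x * v^14 * benefit = 0.906337 * 0.340461 * 31961 = 9862.2785
NSP = 11640.3365


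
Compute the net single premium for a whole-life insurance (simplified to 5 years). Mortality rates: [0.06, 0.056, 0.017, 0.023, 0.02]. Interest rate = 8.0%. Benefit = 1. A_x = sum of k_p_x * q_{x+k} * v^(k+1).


v = 0.925926
Year 0: k_p_x=1.0, q=0.06, term=0.055556
Year 1: k_p_x=0.94, q=0.056, term=0.04513
Year 2: k_p_x=0.88736, q=0.017, term=0.011975
Year 3: k_p_x=0.872275, q=0.023, term=0.014746
Year 4: k_p_x=0.852213, q=0.02, term=0.0116
A_x = 0.139


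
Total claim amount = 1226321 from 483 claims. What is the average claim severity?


severity = total / number
= 1226321 / 483
= 2538.9669


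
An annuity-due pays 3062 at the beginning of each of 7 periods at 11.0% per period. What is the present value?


PV_due = PMT * (1-(1+i)^(-n))/i * (1+i)
PV_immediate = 14428.745
PV_due = 14428.745 * 1.11
= 16015.9069


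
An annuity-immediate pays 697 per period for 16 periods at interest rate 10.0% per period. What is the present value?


PV = PMT * (1 - (1+i)^(-n)) / i
= 697 * (1 - (1+0.1)^(-16)) / 0.1
= 697 * (1 - 0.217629) / 0.1
= 697 * 7.823709
= 5453.1249


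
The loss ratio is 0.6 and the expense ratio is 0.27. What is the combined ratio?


Combined ratio = loss ratio + expense ratio
= 0.6 + 0.27
= 0.87


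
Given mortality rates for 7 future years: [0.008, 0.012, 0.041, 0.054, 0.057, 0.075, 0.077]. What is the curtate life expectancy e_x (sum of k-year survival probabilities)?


e_x = sum_{k=1}^{n} k_p_x
k_p_x values:
  1_p_x = 0.992
  2_p_x = 0.980096
  3_p_x = 0.939912
  4_p_x = 0.889157
  5_p_x = 0.838475
  6_p_x = 0.775589
  7_p_x = 0.715869
e_x = 6.1311


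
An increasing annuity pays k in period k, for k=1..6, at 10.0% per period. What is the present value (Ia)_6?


(Ia)_n = sum_{k=1}^{n} k * v^k, v = 1/(1+i)
v = 0.909091
Sum computed term by term:
(Ia)_6 = 14.0394


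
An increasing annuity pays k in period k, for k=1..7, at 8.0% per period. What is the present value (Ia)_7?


(Ia)_n = sum_{k=1}^{n} k * v^k, v = 1/(1+i)
v = 0.925926
Sum computed term by term:
(Ia)_7 = 19.2306


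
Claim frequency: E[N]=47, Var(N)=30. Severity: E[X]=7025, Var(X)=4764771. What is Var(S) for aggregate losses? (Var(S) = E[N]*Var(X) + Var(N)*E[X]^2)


Var(S) = E[N]*Var(X) + Var(N)*E[X]^2
= 47*4764771 + 30*7025^2
= 223944237 + 1480518750
= 1.7045e+09


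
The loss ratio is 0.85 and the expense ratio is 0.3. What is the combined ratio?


Combined ratio = loss ratio + expense ratio
= 0.85 + 0.3
= 1.15


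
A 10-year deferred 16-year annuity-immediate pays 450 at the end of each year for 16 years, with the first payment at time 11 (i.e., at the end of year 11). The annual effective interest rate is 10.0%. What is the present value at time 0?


PV at time 10 of the 16-year annuity-immediate:
a_n = 450 * (1-(1+0.1)^(-16))/0.1 = 3520.6689
Discount back 10 years to time 0:
PV = 3520.6689 * (1+0.1)^(-10)
= 3520.6689 * 0.385543
= 1357.3703


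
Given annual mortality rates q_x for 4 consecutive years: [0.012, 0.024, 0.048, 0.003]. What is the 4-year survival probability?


p_k = 1 - q_k for each year
Survival = product of (1 - q_k)
= 0.988 * 0.976 * 0.952 * 0.997
= 0.9152


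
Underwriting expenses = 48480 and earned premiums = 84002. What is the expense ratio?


Expense ratio = expenses / premiums
= 48480 / 84002
= 0.5771


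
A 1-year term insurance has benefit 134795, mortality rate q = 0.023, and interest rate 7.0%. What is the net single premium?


NSP = benefit * q * v
v = 1/(1+i) = 0.934579
NSP = 134795 * 0.023 * 0.934579
= 2897.4626


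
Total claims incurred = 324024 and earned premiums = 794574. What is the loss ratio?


Loss ratio = claims / premiums
= 324024 / 794574
= 0.4078


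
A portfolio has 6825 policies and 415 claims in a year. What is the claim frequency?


frequency = claims / policies
= 415 / 6825
= 0.0608


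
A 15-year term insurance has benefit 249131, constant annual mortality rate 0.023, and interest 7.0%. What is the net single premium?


NSP = benefit * sum_{k=0}^{n-1} k_p_x * q * v^(k+1)
With constant q=0.023, v=0.934579
Sum = 0.184084
NSP = 249131 * 0.184084
= 45861.0885


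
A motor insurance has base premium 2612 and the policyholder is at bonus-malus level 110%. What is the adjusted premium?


adjusted = base * BM_level / 100
= 2612 * 110 / 100
= 2612 * 1.1
= 2873.2


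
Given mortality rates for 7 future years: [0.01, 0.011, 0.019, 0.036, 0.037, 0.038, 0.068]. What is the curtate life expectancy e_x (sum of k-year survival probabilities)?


e_x = sum_{k=1}^{n} k_p_x
k_p_x values:
  1_p_x = 0.99
  2_p_x = 0.97911
  3_p_x = 0.960507
  4_p_x = 0.925929
  5_p_x = 0.891669
  6_p_x = 0.857786
  7_p_x = 0.799456
e_x = 6.4045
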